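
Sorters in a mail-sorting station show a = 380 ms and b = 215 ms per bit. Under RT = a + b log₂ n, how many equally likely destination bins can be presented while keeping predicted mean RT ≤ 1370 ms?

24

Set 380 + 215·log₂ n ≤ 1370 → log₂ n ≤ (1370 − 380)/215 = 4.6047.
So n ≤ 2^4.6047 = 24.330; the largest integer n is 24.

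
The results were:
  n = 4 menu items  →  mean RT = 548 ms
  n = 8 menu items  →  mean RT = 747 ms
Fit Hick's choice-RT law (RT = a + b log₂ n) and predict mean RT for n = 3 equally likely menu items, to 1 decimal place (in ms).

465.4 ms

Solve the two-equation system in a and b:
  b = (747 − 548) / (log₂ 8 − log₂ 4) = 199 / (3 − 2) = 199.000 ms/bit
  a = 548 − 199.000 × 2 = 150.000 ms
Then RT(3) = 150.000 + 199.000 × log₂ 3 = 150.000 + 199.000 × 1.5850 ≈ 465.408 ms.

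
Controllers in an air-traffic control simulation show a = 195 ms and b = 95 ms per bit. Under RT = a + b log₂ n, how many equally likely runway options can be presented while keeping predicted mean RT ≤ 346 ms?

Set 195 + 95·log₂ n ≤ 346 → log₂ n ≤ (346 − 195)/95 = 1.5895.
So n ≤ 2^1.5895 = 3.009; the largest integer n is 3.

3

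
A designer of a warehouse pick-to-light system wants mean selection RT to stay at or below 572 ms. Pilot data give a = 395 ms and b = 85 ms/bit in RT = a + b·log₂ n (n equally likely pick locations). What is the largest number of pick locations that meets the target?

85·log₂ n ≤ 572 − 395 = 177, giving log₂ n ≤ 2.0824 and n ≤ 4.235. The largest whole number is 4.

4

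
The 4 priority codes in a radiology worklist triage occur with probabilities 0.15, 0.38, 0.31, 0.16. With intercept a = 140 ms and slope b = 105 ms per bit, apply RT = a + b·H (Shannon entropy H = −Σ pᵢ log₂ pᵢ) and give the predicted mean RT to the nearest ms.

Entropy contributions −pᵢ log₂ pᵢ: 0.4105, 0.5305, 0.5238, 0.4230; sum H = 1.8878 bits.
RT = a + bH = 140 + 105·1.8878 = 338.22 ms.

338 ms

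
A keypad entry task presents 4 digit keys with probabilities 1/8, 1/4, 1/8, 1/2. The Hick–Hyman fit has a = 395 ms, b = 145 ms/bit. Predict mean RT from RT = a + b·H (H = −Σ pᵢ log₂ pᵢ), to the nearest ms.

649 ms

H = −Σ pᵢ log₂ pᵢ = 0.125·3 + 0.25·2 + 0.125·3 + 0.5·1 = 1.750 bits.
RT = 395 + 145 × 1.750 = 648.75 ms.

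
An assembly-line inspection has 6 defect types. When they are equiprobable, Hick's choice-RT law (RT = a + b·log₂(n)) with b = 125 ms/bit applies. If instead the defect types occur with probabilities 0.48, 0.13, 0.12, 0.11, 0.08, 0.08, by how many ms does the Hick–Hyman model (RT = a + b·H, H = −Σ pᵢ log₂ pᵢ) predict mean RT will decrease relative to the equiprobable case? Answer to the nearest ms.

Equiprobable entropy H₀ = log₂ 6 = 2.5850 bits.
Skewed entropy H = −Σ pᵢ log₂ pᵢ = 2.1913 bits.
ΔRT = b·(H₀ − H) = 125 × 0.3937 = 49.21 ms.

49 ms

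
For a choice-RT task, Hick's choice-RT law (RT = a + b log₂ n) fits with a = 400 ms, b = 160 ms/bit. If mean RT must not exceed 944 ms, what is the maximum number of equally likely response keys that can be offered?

Set 400 + 160·log₂ n ≤ 944 → log₂ n ≤ (944 − 400)/160 = 3.4000.
So n ≤ 2^3.4000 = 10.556; the largest integer n is 10.

10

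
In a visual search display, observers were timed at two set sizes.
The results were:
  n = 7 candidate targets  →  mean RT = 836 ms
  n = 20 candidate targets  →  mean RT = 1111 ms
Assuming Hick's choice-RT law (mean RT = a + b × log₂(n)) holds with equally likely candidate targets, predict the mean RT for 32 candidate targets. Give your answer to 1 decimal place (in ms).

Solve the two-equation system in a and b:
  b = (1111 − 836) / (log₂ 20 − log₂ 7) = 275 / (4.3219 − 2.8074) = 181.569 ms/bit
  a = 836 − 181.569 × 2.8074 = 326.271 ms
Then RT(32) = 326.271 + 181.569 × log₂ 32 = 326.271 + 181.569 × 5 ≈ 1234.117 ms.

1234.1 ms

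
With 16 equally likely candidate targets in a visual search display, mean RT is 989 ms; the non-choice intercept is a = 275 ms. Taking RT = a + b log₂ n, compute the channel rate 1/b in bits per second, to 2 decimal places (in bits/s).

b = (989 − 275)/log₂ 16 = 714/4 = 178.500 ms per bit = 0.17850 s/bit; the reciprocal is 5.602 bits/s.

5.60 bits/s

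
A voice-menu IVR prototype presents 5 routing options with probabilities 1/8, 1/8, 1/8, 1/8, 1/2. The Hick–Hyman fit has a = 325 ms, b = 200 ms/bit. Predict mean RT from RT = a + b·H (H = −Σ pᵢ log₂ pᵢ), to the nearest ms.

H = −Σ pᵢ log₂ pᵢ = 0.125·3 + 0.125·3 + 0.125·3 + 0.125·3 + 0.5·1 = 2.000 bits.
RT = 325 + 200 × 2.000 = 725.00 ms.

725 ms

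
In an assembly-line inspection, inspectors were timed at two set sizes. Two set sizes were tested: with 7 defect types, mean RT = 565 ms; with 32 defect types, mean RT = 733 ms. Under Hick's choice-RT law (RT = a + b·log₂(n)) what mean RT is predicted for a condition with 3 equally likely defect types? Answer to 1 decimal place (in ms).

RT is linear in log₂ n, so two points fix the line:
  b = (733 − 565) / (log₂ 32 − log₂ 7) = 168 / (5 − 2.8074) = 76.620 ms/bit
  a = 565 − 76.620 × 2.8074 = 349.901 ms
Then RT(3) = 349.901 + 76.620 × log₂ 3 = 349.901 + 76.620 × 1.5850 ≈ 471.341 ms.

471.3 ms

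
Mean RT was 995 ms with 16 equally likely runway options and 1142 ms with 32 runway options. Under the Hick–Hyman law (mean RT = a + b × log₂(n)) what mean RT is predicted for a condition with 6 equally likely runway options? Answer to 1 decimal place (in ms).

787.0 ms

Solve the two-equation system in a and b:
  b = (1142 − 995) / (log₂ 32 − log₂ 16) = 147 / (5 − 4) = 147.000 ms/bit
  a = 995 − 147.000 × 4 = 407.000 ms
Then RT(6) = 407.000 + 147.000 × log₂ 6 = 407.000 + 147.000 × 2.5850 ≈ 786.989 ms.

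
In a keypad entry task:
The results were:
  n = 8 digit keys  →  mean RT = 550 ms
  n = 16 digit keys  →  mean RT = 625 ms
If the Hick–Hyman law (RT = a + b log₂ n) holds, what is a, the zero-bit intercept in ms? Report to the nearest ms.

b = (RT₂ − RT₁)/(log₂ n₂ − log₂ n₁) = (625 − 550)/(4 − 3) = 75 ms/bit.
Intercept: a = 550 − 75·log₂(8) = 325.000 ms.

325 ms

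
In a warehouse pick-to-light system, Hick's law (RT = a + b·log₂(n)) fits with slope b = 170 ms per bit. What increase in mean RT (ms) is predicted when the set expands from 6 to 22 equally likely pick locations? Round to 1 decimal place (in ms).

318.7 ms

The intercept a cancels: ΔRT = b·(log₂ n₂ − log₂ n₁) = b·log₂(n₂/n₁).
log₂(22) − log₂(6) = 4.4594 − 2.5850 = 1.8745.
ΔRT = 170 × 1.8745 = 318.660 ms.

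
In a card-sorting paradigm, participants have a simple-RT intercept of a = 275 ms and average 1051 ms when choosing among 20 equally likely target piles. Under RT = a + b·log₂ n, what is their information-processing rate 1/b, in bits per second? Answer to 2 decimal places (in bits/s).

Choice component = 1051 − 275 = 776 ms over log₂(20) = 4.3219 bits.
b = 776 / 4.3219 = 179.549 ms/bit, so 1/b = 5.569 bits/s.

5.57 bits/s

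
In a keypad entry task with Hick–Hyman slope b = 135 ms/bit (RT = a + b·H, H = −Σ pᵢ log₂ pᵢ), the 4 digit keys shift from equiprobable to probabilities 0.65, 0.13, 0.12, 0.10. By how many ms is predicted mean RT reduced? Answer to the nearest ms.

The RT saving is b·ΔH. Equiprobable H₀ = log₂(4) = 2.0000 bits; with the given probabilities H = 1.4859 bits.
b·(H₀ − H) = 135 × (2.0000 − 1.4859) = 69.41 ms.

69 ms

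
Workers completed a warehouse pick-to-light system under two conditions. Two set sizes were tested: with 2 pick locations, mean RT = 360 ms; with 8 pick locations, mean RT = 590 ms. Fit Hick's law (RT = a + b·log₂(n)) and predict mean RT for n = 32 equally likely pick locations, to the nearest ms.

With log₂ n on the abscissa the relation is linear; from the two conditions:
  b = (590 − 360) / (log₂ 8 − log₂ 2) = 230 / (3 − 1) = 115 ms/bit
  a = 360 − 115 × 1 = 245 ms
Then RT(32) = 245 + 115 × log₂ 32 = 245 + 115 × 5 ≈ 820.000 ms.

820 ms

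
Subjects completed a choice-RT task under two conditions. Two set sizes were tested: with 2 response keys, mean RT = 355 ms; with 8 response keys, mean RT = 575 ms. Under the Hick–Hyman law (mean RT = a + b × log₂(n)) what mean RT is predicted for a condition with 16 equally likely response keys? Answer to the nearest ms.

685 ms

Fit slope and intercept:
  b = (575 − 355) / (log₂ 8 − log₂ 2) = 220 / (3 − 1) = 110 ms/bit
  a = 355 − 110 × 1 = 245 ms
Then RT(16) = 245 + 110 × log₂ 16 = 245 + 110 × 4 ≈ 685.000 ms.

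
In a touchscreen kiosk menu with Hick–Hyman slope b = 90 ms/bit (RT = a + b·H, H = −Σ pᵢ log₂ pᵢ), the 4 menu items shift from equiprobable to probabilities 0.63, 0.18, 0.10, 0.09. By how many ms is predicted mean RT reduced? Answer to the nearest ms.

44 ms

The RT saving is b·ΔH. Equiprobable H₀ = log₂(4) = 2.0000 bits; with the given probabilities H = 1.5101 bits.
b·(H₀ − H) = 90 × (2.0000 − 1.5101) = 44.09 ms.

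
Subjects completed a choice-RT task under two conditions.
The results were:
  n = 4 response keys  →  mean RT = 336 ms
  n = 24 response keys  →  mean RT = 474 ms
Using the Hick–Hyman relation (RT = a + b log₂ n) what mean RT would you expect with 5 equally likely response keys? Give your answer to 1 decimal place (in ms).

RT is linear in log₂ n, so two points fix the line:
  b = (474 − 336) / (log₂ 24 − log₂ 4) = 138 / (4.5850 − 2) = 53.386 ms/bit
  a = 336 − 53.386 × 2 = 229.229 ms
Then RT(5) = 229.229 + 53.386 × log₂ 5 = 229.229 + 53.386 × 2.3219 ≈ 353.186 ms.

353.2 ms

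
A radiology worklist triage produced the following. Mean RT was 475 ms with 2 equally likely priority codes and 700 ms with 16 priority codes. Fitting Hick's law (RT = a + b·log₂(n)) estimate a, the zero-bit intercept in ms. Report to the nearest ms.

400 ms

The slope on a log₂ axis is (700 − 475) / (4 − 1) = 75 ms/bit.
a = RT₁ − b·log₂ n₁ = 475 − 75 × 1 = 400.000 ms.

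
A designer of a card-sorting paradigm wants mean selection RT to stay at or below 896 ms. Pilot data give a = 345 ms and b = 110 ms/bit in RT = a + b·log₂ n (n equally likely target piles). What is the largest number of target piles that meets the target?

32

110·log₂ n ≤ 896 − 345 = 551, giving log₂ n ≤ 5.0091 and n ≤ 32.202. The largest whole number is 32.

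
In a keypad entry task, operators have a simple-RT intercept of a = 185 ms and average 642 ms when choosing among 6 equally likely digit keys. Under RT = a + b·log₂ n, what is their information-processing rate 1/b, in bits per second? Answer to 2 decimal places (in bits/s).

5.66 bits/s

b = (642 − 185)/log₂ 6 = 457/2.5850 = 176.792 ms per bit = 0.17679 s/bit; the reciprocal is 5.656 bits/s.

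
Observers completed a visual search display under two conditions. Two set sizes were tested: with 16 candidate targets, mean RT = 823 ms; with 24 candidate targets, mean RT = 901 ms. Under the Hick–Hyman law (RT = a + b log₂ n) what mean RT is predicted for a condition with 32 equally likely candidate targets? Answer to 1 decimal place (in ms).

With log₂ n on the abscissa the relation is linear; from the two conditions:
  b = (901 − 823) / (log₂ 24 − log₂ 16) = 78 / (4.5850 − 4) = 133.342 ms/bit
  a = 823 − 133.342 × 4 = 289.632 ms
Then RT(32) = 289.632 + 133.342 × log₂ 32 = 289.632 + 133.342 × 5 ≈ 956.342 ms.

956.3 ms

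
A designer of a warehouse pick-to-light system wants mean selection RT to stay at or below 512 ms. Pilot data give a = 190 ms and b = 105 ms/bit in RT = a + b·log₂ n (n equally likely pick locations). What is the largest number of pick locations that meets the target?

Set 190 + 105·log₂ n ≤ 512 → log₂ n ≤ (512 − 190)/105 = 3.0667.
So n ≤ 2^3.0667 = 8.378; the largest integer n is 8.

8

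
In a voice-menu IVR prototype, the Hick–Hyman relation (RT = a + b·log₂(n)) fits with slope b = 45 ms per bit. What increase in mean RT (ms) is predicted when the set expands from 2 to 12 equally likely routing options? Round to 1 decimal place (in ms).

Only the slope matters, since a is common to both: ΔRT = b·log₂(n₂/n₁).
log₂(12) − log₂(2) = 3.5850 − 1 = 2.5850.
ΔRT = 45 × 2.5850 = 116.323 ms.

116.3 ms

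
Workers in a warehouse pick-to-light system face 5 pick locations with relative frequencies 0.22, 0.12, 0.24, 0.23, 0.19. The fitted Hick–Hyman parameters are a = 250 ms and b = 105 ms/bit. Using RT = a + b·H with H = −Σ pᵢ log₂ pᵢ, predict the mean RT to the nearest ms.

H = 0.22·log₂(1/0.22) + 0.12·log₂(1/0.12) + 0.24·log₂(1/0.24) + 0.23·log₂(1/0.23) + 0.19·log₂(1/0.19) = 2.2847 bits.
RT = 250 + 105 × 2.2847 = 489.89 ms.

490 ms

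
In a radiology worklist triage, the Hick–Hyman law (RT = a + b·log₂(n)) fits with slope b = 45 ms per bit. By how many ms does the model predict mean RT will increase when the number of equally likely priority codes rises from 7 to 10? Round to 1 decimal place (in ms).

Only the slope matters, since a is common to both: ΔRT = b·log₂(n₂/n₁).
log₂(10) − log₂(7) = 3.3219 − 2.8074 = 0.5146.
ΔRT = 45 × 0.5146 = 23.156 ms.

23.2 ms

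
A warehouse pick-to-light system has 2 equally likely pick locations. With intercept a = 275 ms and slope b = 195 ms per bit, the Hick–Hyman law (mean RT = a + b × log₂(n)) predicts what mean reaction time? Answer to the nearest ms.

470 ms

log₂(2) = 1 bits, so RT = 275 + 195 × 1 ≈ 470.000 ms.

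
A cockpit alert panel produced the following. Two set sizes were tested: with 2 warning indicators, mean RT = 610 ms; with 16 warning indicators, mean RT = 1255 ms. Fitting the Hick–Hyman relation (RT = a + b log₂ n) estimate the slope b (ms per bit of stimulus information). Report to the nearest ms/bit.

b = (RT₂ − RT₁)/(log₂ n₂ − log₂ n₁) = (1255 − 610)/(4 − 1) = 215 ms/bit.

215 ms/bit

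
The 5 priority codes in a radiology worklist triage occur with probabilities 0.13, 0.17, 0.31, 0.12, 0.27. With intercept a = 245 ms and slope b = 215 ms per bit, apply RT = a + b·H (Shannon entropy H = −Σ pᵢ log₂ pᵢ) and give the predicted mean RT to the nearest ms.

Entropy contributions −pᵢ log₂ pᵢ: 0.3826, 0.4346, 0.5238, 0.3671, 0.5100; sum H = 2.2181 bits.
RT = a + bH = 245 + 215·2.2181 = 721.89 ms.

722 ms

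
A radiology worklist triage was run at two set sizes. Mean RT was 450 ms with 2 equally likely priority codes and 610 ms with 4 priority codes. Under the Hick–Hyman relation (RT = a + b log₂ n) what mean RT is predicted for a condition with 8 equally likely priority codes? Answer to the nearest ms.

RT is linear in log₂ n, so two points fix the line:
  b = (610 − 450) / (log₂ 4 − log₂ 2) = 160 / (2 − 1) = 160 ms/bit
  a = 450 − 160 × 1 = 290 ms
Then RT(8) = 290 + 160 × log₂ 8 = 290 + 160 × 3 ≈ 770.000 ms.

770 ms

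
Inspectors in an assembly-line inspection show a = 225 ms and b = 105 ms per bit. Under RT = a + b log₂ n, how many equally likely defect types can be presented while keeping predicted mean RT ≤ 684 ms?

20

105·log₂ n ≤ 684 − 225 = 459, giving log₂ n ≤ 4.3714 and n ≤ 20.698. The largest whole number is 20.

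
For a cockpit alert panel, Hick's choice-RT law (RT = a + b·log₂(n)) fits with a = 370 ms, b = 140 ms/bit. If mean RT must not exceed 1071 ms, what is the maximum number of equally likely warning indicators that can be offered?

Information budget: (1071 − 370)/140 = 5.0071 bits, so n ≤ 2^5.0071 = 32.159 → at most 32.

32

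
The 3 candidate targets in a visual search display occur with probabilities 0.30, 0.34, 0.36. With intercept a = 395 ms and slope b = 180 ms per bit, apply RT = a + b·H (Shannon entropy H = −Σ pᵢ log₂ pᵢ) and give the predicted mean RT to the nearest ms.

680 ms

Entropy contributions −pᵢ log₂ pᵢ: 0.5211, 0.5292, 0.5306; sum H = 1.5809 bits.
RT = a + bH = 395 + 180·1.5809 = 679.56 ms.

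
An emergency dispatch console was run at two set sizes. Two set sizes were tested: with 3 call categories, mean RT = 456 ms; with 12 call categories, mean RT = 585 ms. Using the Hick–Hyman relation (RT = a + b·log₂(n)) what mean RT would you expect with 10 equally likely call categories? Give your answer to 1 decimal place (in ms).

Solve the two-equation system in a and b:
  b = (585 − 456) / (log₂ 12 − log₂ 3) = 129 / (3.5850 − 1.5850) = 64.500 ms/bit
  a = 456 − 64.500 × 1.5850 = 353.770 ms
Then RT(10) = 353.770 + 64.500 × log₂ 10 = 353.770 + 64.500 × 3.3219 ≈ 568.034 ms.

568.0 ms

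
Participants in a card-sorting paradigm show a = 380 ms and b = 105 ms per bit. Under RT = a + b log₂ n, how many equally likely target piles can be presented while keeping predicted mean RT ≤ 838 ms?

Information budget: (838 − 380)/105 = 4.3619 bits, so n ≤ 2^4.3619 = 20.562 → at most 20.

20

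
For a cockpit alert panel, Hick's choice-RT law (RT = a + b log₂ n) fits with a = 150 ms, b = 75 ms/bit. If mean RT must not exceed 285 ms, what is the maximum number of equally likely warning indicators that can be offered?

Set 150 + 75·log₂ n ≤ 285 → log₂ n ≤ (285 − 150)/75 = 1.8000.
So n ≤ 2^1.8000 = 3.482; the largest integer n is 3.

3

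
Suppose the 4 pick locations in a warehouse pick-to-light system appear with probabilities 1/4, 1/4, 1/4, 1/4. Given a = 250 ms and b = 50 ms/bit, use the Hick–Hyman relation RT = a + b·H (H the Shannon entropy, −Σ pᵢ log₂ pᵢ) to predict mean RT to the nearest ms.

Each term −pᵢ log₂ pᵢ: 0.25·2 + 0.25·2 + 0.25·2 + 0.25·2; summed, H = 2.000 bits.
Mean RT = a + bH = 250 + 50·2.000 = 350.00 ms.

350 ms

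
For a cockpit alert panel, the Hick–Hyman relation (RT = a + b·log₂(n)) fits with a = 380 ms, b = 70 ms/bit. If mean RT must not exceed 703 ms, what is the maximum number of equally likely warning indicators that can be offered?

Information budget: (703 − 380)/70 = 4.6143 bits, so n ≤ 2^4.6143 = 24.493 → at most 24.

24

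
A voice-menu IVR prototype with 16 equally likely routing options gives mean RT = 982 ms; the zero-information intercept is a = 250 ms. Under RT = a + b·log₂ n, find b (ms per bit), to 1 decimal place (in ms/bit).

b = (982 − 250) / log₂(16) = 732 / 4 = 183.000 ms/bit.

183.0 ms/bit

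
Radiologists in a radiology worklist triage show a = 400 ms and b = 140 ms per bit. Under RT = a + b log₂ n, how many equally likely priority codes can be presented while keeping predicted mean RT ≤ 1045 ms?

Set 400 + 140·log₂ n ≤ 1045 → log₂ n ≤ (1045 − 400)/140 = 4.6071.
So n ≤ 2^4.6071 = 24.372; the largest integer n is 24.

24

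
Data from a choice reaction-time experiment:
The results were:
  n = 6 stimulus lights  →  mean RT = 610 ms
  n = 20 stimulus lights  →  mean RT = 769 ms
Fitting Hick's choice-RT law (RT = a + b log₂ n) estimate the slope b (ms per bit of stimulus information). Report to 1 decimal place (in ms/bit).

The slope on a log₂ axis is (769 − 610) / (4.3219 − 2.5850) = 91.539 ms/bit.

91.5 ms/bit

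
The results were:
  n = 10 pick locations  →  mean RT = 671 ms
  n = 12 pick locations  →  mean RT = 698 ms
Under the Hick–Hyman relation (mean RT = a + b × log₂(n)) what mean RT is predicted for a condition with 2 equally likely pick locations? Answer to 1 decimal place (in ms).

Fit slope and intercept:
  b = (698 − 671) / (log₂ 12 − log₂ 10) = 27 / (3.5850 − 3.3219) = 102.648 ms/bit
  a = 671 − 102.648 × 3.3219 = 330.010 ms
Then RT(2) = 330.010 + 102.648 × log₂ 2 = 330.010 + 102.648 × 1 ≈ 432.658 ms.

432.7 ms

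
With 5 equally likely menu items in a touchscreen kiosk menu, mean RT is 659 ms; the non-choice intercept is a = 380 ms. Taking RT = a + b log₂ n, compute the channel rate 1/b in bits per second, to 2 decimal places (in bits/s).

Choice component = 659 − 380 = 279 ms over log₂(5) = 2.3219 bits.
b = 279 / 2.3219 = 120.159 ms/bit, so 1/b = 8.322 bits/s.

8.32 bits/s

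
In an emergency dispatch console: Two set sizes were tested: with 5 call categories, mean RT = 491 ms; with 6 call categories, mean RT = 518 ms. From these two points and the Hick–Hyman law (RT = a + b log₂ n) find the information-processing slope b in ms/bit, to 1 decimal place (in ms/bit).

Slope: b = (518 − 491) / (log₂ 6 − log₂ 5) = 27/0.2630 = 102.648 ms/bit.

102.6 ms/bit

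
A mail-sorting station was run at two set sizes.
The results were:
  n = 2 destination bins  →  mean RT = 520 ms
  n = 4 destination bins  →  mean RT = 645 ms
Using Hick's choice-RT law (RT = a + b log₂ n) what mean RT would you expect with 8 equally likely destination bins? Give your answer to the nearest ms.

Solve the two-equation system in a and b:
  b = (645 − 520) / (log₂ 4 − log₂ 2) = 125 / (2 − 1) = 125 ms/bit
  a = 520 − 125 × 1 = 395 ms
Then RT(8) = 395 + 125 × log₂ 8 = 395 + 125 × 3 ≈ 770.000 ms.

770 ms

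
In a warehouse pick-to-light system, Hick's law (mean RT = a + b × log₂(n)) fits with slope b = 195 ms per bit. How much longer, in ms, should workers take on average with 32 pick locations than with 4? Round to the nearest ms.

The intercept a cancels: ΔRT = b·(log₂ n₂ − log₂ n₁) = b·log₂(n₂/n₁).
log₂(32) − log₂(4) = log₂(32/4) = log₂(8) = 3.
ΔRT = 195 × 3.0000 = 585.000 ms.

585 ms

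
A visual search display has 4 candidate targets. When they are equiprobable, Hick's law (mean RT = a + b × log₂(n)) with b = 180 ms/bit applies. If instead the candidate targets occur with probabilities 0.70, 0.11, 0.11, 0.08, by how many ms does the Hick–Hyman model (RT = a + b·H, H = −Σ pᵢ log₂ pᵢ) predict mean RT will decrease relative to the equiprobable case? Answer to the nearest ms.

Equiprobable entropy H₀ = log₂ 4 = 2.0000 bits.
Skewed entropy H = −Σ pᵢ log₂ pᵢ = 1.3523 bits.
ΔRT = b·(H₀ − H) = 180 × 0.6477 = 116.59 ms.

117 ms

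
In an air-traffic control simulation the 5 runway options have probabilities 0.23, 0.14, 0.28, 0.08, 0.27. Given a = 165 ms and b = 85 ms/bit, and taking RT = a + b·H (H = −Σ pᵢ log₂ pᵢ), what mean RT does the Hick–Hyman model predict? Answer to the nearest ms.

Entropy contributions −pᵢ log₂ pᵢ: 0.4877, 0.3971, 0.5142, 0.2915, 0.5100; sum H = 2.2005 bits.
RT = a + bH = 165 + 85·2.2005 = 352.04 ms.

352 ms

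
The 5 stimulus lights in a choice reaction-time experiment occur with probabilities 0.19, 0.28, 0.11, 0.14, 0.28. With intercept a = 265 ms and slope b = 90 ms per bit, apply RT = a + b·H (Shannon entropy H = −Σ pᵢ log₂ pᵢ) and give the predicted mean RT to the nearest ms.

H = 0.19·log₂(1/0.19) + 0.28·log₂(1/0.28) + 0.11·log₂(1/0.11) + 0.14·log₂(1/0.14) + 0.28·log₂(1/0.28) = 2.2311 bits.
RT = 265 + 90 × 2.2311 = 465.80 ms.

466 ms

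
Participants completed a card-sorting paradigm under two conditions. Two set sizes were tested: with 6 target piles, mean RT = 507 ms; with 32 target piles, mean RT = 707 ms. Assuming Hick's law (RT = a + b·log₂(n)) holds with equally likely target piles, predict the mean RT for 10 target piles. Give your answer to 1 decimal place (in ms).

With log₂ n on the abscissa the relation is linear; from the two conditions:
  b = (707 − 507) / (log₂ 32 − log₂ 6) = 200 / (5 − 2.5850) = 82.814 ms/bit
  a = 507 − 82.814 × 2.5850 = 292.928 ms
Then RT(10) = 292.928 + 82.814 × log₂ 10 = 292.928 + 82.814 × 3.3219 ≈ 568.031 ms.

568.0 ms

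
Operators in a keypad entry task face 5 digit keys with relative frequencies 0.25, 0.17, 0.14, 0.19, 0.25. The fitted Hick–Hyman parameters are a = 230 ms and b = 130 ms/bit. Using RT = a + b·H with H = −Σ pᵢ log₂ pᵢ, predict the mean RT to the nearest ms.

H = 0.25·log₂(1/0.25) + 0.17·log₂(1/0.17) + 0.14·log₂(1/0.14) + 0.19·log₂(1/0.19) + 0.25·log₂(1/0.25) = 2.2869 bits.
RT = 230 + 130 × 2.2869 = 527.30 ms.

527 ms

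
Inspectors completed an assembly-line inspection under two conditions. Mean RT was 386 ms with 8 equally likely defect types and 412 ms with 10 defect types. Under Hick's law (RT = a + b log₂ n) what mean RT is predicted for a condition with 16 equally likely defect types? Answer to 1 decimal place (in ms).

RT is linear in log₂ n, so two points fix the line:
  b = (412 − 386) / (log₂ 10 − log₂ 8) = 26 / (3.3219 − 3) = 80.763 ms/bit
  a = 386 − 80.763 × 3 = 143.710 ms
Then RT(16) = 143.710 + 80.763 × log₂ 16 = 143.710 + 80.763 × 4 ≈ 466.763 ms.

466.8 ms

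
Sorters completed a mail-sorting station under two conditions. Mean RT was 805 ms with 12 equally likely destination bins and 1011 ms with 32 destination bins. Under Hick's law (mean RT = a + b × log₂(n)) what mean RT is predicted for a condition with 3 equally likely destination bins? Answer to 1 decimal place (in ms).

RT is linear in log₂ n, so two points fix the line:
  b = (1011 − 805) / (log₂ 32 − log₂ 12) = 206 / (5 − 3.5850) = 145.579 ms/bit
  a = 805 − 145.579 × 3.5850 = 283.104 ms
Then RT(3) = 283.104 + 145.579 × log₂ 3 = 283.104 + 145.579 × 1.5850 ≈ 513.842 ms.

513.8 ms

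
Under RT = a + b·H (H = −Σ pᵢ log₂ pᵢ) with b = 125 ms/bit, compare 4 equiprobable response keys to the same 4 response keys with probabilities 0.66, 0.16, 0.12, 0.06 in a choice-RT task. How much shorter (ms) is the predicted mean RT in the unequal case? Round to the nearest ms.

71 ms

The RT saving is b·ΔH. Equiprobable H₀ = log₂(4) = 2.0000 bits; with the given probabilities H = 1.4293 bits.
b·(H₀ − H) = 125 × (2.0000 − 1.4293) = 71.34 ms.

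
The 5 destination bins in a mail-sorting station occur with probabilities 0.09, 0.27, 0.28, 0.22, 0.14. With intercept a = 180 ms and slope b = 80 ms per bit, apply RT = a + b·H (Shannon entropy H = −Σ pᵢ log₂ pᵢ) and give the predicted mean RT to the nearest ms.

H = 0.09·log₂(1/0.09) + 0.27·log₂(1/0.27) + 0.28·log₂(1/0.28) + 0.22·log₂(1/0.22) + 0.14·log₂(1/0.14) = 2.2146 bits.
RT = 180 + 80 × 2.2146 = 357.17 ms.

357 ms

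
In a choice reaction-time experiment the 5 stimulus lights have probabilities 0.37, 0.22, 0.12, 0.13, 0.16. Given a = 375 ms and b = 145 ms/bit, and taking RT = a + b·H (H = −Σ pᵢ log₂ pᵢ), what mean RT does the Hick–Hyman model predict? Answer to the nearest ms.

H = 0.37·log₂(1/0.37) + 0.22·log₂(1/0.22) + 0.12·log₂(1/0.12) + 0.13·log₂(1/0.13) + 0.16·log₂(1/0.16) = 2.1840 bits.
RT = 375 + 145 × 2.1840 = 691.68 ms.

692 ms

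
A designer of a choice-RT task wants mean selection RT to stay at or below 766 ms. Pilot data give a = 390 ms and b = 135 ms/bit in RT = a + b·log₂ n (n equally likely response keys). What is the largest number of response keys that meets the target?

6

Information budget: (766 − 390)/135 = 2.7852 bits, so n ≤ 2^2.7852 = 6.893 → at most 6.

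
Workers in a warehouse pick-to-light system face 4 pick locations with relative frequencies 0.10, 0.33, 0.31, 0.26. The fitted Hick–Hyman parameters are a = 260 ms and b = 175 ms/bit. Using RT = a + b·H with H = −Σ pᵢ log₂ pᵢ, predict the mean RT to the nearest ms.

Entropy contributions −pᵢ log₂ pᵢ: 0.3322, 0.5278, 0.5238, 0.5053; sum H = 1.8891 bits.
RT = a + bH = 260 + 175·1.8891 = 590.59 ms.

591 ms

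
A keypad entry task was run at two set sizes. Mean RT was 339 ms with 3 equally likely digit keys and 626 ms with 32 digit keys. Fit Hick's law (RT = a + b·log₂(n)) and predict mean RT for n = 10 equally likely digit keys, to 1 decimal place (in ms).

RT is linear in log₂ n, so two points fix the line:
  b = (626 − 339) / (log₂ 32 − log₂ 3) = 287 / (5 − 1.5850) = 84.040 ms/bit
  a = 339 − 84.040 × 1.5850 = 205.800 ms
Then RT(10) = 205.800 + 84.040 × log₂ 10 = 205.800 + 84.040 × 3.3219 ≈ 484.975 ms.

485.0 ms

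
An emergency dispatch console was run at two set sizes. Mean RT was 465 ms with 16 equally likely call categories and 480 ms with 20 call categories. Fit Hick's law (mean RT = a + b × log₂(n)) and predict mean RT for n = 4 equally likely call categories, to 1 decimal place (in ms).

371.8 ms

Fit slope and intercept:
  b = (480 − 465) / (log₂ 20 − log₂ 16) = 15 / (4.3219 − 4) = 46.594 ms/bit
  a = 465 − 46.594 × 4 = 278.623 ms
Then RT(4) = 278.623 + 46.594 × log₂ 4 = 278.623 + 46.594 × 2 ≈ 371.811 ms.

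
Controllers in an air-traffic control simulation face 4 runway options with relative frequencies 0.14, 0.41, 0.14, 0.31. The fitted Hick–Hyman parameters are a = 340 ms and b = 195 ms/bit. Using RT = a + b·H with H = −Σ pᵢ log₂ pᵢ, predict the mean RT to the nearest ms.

700 ms

H = 0.14·log₂(1/0.14) + 0.41·log₂(1/0.41) + 0.14·log₂(1/0.14) + 0.31·log₂(1/0.31) = 1.8454 bits.
RT = 340 + 195 × 1.8454 = 699.85 ms.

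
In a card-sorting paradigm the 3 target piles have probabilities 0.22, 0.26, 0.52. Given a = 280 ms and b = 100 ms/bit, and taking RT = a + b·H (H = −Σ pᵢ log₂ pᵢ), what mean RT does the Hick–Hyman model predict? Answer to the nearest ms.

428 ms

H = 0.22·log₂(1/0.22) + 0.26·log₂(1/0.26) + 0.52·log₂(1/0.52) = 1.4764 bits.
RT = 280 + 100 × 1.4764 = 427.64 ms.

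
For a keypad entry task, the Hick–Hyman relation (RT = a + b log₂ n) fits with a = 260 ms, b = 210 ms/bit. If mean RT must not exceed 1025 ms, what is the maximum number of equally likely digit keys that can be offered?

12

210·log₂ n ≤ 1025 − 260 = 765, giving log₂ n ≤ 3.6429 and n ≤ 12.491. The largest whole number is 12.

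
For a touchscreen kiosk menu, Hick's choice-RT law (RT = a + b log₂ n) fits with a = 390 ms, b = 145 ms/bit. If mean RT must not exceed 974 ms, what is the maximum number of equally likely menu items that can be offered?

145·log₂ n ≤ 974 − 390 = 584, giving log₂ n ≤ 4.0276 and n ≤ 16.309. The largest whole number is 16.

16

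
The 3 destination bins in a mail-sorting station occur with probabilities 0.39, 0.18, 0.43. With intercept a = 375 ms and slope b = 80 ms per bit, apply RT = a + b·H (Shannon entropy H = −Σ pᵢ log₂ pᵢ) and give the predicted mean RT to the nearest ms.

H = 0.39·log₂(1/0.39) + 0.18·log₂(1/0.18) + 0.43·log₂(1/0.43) = 1.4987 bits.
RT = 375 + 80 × 1.4987 = 494.89 ms.

495 ms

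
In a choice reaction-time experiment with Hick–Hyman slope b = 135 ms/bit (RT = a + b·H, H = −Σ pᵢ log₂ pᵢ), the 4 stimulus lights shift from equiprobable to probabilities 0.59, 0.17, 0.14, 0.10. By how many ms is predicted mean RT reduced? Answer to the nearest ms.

52 ms

The RT saving is b·ΔH. Equiprobable H₀ = log₂(4) = 2.0000 bits; with the given probabilities H = 1.6130 bits.
b·(H₀ − H) = 135 × (2.0000 − 1.6130) = 52.24 ms.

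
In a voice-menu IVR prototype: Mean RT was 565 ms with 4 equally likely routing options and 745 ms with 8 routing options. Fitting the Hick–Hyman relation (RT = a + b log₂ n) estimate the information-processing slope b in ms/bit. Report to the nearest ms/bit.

b = (RT₂ − RT₁)/(log₂ n₂ − log₂ n₁) = (745 − 565)/(3 − 2) = 180 ms/bit.

180 ms/bit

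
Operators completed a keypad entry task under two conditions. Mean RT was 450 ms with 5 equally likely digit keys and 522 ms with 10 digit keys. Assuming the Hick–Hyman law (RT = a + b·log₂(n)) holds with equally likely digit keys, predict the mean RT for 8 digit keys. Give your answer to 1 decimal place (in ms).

Fit slope and intercept:
  b = (522 − 450) / (log₂ 10 − log₂ 5) = 72 / (3.3219 − 2.3219) = 72.000 ms/bit
  a = 450 − 72.000 × 2.3219 = 282.821 ms
Then RT(8) = 282.821 + 72.000 × log₂ 8 = 282.821 + 72.000 × 3 ≈ 498.821 ms.

498.8 ms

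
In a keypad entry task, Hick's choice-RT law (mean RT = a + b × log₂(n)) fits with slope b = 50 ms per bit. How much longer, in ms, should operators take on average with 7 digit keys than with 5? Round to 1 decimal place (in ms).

Only the slope matters, since a is common to both: ΔRT = b·log₂(n₂/n₁).
log₂(7) − log₂(5) = 2.8074 − 2.3219 = 0.4854.
ΔRT = 50 × 0.4854 = 24.271 ms.

24.3 ms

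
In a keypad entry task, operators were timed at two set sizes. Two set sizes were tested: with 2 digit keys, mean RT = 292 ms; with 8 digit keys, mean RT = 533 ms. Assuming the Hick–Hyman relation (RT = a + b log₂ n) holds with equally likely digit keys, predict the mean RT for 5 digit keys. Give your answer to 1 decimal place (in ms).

451.3 ms

RT is linear in log₂ n, so two points fix the line:
  b = (533 − 292) / (log₂ 8 − log₂ 2) = 241 / (3 − 1) = 120.500 ms/bit
  a = 292 − 120.500 × 1 = 171.500 ms
Then RT(5) = 171.500 + 120.500 × log₂ 5 = 171.500 + 120.500 × 2.3219 ≈ 451.292 ms.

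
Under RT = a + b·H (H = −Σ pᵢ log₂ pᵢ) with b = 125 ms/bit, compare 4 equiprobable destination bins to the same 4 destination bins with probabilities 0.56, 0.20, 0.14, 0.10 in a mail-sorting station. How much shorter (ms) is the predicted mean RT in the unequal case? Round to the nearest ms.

The RT saving is b·ΔH. Equiprobable H₀ = log₂(4) = 2.0000 bits; with the given probabilities H = 1.6621 bits.
b·(H₀ − H) = 125 × (2.0000 − 1.6621) = 42.23 ms.

42 ms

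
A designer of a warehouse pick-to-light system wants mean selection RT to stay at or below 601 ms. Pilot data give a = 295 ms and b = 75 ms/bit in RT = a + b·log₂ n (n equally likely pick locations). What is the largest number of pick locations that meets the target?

Information budget: (601 − 295)/75 = 4.0800 bits, so n ≤ 2^4.0800 = 16.912 → at most 16.

16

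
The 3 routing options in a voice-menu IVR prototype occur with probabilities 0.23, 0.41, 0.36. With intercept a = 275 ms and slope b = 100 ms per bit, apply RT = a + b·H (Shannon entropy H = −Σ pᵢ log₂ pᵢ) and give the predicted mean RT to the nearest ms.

430 ms

Entropy contributions −pᵢ log₂ pᵢ: 0.4877, 0.5274, 0.5306; sum H = 1.5457 bits.
RT = a + bH = 275 + 100·1.5457 = 429.57 ms.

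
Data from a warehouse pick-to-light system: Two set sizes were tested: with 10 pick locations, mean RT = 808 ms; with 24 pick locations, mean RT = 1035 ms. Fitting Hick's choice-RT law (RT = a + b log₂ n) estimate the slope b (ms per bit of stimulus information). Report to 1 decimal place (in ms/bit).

179.7 ms/bit

Slope: b = (1035 − 808) / (log₂ 24 − log₂ 10) = 227/1.2630 = 179.726 ms/bit.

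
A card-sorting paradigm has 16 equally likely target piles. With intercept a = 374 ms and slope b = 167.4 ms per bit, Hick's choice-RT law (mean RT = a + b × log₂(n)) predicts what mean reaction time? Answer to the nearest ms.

log₂(16) = 4 bits, so RT = 374 + 167.4 × 4 ≈ 1043.600 ms.

1044 ms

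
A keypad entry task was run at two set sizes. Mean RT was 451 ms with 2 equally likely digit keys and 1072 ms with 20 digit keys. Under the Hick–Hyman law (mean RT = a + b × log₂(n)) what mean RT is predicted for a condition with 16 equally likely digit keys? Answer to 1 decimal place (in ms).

1011.8 ms

Solve the two-equation system in a and b:
  b = (1072 − 451) / (log₂ 20 − log₂ 2) = 621 / (4.3219 − 1) = 186.940 ms/bit
  a = 451 − 186.940 × 1 = 264.060 ms
Then RT(16) = 264.060 + 186.940 × log₂ 16 = 264.060 + 186.940 × 4 ≈ 1011.819 ms.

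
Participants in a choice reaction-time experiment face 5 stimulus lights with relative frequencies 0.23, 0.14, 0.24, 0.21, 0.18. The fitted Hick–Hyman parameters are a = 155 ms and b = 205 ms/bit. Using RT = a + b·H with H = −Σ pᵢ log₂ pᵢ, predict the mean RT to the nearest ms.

Entropy contributions −pᵢ log₂ pᵢ: 0.4877, 0.3971, 0.4941, 0.4728, 0.4453; sum H = 2.2970 bits.
RT = a + bH = 155 + 205·2.2970 = 625.89 ms.

626 ms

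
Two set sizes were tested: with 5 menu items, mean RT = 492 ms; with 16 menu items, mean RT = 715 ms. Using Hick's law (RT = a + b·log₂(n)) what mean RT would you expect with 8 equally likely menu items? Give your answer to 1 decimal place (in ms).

Solve the two-equation system in a and b:
  b = (715 − 492) / (log₂ 16 − log₂ 5) = 223 / (4 − 2.3219) = 132.891 ms/bit
  a = 492 − 132.891 × 2.3219 = 183.438 ms
Then RT(8) = 183.438 + 132.891 × log₂ 8 = 183.438 + 132.891 × 3 ≈ 582.109 ms.

582.1 ms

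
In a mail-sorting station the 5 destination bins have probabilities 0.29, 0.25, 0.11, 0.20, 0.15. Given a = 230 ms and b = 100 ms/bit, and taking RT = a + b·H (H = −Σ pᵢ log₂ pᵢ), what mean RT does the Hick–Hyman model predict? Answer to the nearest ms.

H = 0.29·log₂(1/0.29) + 0.25·log₂(1/0.25) + 0.11·log₂(1/0.11) + 0.20·log₂(1/0.20) + 0.15·log₂(1/0.15) = 2.2431 bits.
RT = 230 + 100 × 2.2431 = 454.31 ms.

454 ms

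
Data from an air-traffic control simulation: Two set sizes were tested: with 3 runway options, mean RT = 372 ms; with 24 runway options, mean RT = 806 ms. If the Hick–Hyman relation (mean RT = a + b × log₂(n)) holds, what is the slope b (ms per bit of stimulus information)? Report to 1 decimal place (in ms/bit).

144.7 ms/bit

b = (RT₂ − RT₁)/(log₂ n₂ − log₂ n₁) = (806 − 372)/(4.5850 − 1.5850) = 144.667 ms/bit.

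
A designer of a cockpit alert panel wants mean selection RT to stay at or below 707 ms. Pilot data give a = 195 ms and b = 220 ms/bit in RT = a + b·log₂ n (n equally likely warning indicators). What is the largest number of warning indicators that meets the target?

Information budget: (707 − 195)/220 = 2.3273 bits, so n ≤ 2^2.3273 = 5.019 → at most 5.

5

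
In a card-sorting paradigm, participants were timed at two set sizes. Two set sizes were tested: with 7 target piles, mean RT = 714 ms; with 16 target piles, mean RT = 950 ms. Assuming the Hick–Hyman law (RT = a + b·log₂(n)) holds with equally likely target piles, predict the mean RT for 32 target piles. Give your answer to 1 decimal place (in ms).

1147.9 ms

Solve the two-equation system in a and b:
  b = (950 − 714) / (log₂ 16 − log₂ 7) = 236 / (4 − 2.8074) = 197.879 ms/bit
  a = 714 − 197.879 × 2.8074 = 158.482 ms
Then RT(32) = 158.482 + 197.879 × log₂ 32 = 158.482 + 197.879 × 5 ≈ 1147.879 ms.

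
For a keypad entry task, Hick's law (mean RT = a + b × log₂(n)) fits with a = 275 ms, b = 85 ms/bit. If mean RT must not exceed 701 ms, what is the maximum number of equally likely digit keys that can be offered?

85·log₂ n ≤ 701 − 275 = 426, giving log₂ n ≤ 5.0118 and n ≤ 32.262. The largest whole number is 32.

32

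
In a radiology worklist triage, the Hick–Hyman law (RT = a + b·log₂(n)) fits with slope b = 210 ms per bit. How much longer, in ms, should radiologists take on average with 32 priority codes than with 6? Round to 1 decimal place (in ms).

507.2 ms

The intercept a cancels: ΔRT = b·(log₂ n₂ − log₂ n₁) = b·log₂(n₂/n₁).
log₂(32) − log₂(6) = 5 − 2.5850 = 2.4150.
ΔRT = 210 × 2.4150 = 507.158 ms.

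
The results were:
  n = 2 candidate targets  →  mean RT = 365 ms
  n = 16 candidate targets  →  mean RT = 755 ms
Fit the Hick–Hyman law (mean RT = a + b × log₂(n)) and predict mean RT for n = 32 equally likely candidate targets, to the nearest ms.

885 ms

With log₂ n on the abscissa the relation is linear; from the two conditions:
  b = (755 − 365) / (log₂ 16 − log₂ 2) = 390 / (4 − 1) = 130 ms/bit
  a = 365 − 130 × 1 = 235 ms
Then RT(32) = 235 + 130 × log₂ 32 = 235 + 130 × 5 ≈ 885.000 ms.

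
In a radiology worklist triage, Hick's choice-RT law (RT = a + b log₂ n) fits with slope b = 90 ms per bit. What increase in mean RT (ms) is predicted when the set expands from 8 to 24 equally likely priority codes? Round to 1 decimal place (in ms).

The intercept a cancels: ΔRT = b·(log₂ n₂ − log₂ n₁) = b·log₂(n₂/n₁).
log₂(24) − log₂(8) = 4.5850 − 3 = 1.5850.
ΔRT = 90 × 1.5850 = 142.647 ms.

142.6 ms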